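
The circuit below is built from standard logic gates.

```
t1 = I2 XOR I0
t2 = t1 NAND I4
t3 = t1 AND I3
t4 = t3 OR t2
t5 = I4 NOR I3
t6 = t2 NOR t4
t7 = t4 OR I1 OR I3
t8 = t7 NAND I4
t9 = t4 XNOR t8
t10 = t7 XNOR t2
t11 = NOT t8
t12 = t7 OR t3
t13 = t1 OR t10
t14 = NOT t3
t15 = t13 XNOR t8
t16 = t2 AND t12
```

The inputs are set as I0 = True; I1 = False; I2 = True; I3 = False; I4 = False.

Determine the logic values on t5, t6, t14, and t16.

t5 = True, t6 = False, t14 = True, t16 = True

t1 = I2 XOR I0 = True XOR True = False
t2 = t1 NAND I4 = False NAND False = True
t3 = t1 AND I3 = False AND False = False
t4 = t3 OR t2 = False OR True = True
t5 = I4 NOR I3 = False NOR False = True
t6 = t2 NOR t4 = True NOR True = False
t7 = t4 OR I1 OR I3 = True OR False OR False = True
t12 = t7 OR t3 = True OR False = True
t14 = NOT t3 = NOT False = True
t16 = t2 AND t12 = True AND True = True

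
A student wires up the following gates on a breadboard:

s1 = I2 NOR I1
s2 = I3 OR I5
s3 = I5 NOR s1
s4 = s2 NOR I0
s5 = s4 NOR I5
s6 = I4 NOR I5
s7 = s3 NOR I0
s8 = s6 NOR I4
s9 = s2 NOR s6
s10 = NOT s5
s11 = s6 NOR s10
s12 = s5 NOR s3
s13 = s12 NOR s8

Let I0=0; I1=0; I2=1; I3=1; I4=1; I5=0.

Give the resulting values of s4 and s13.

s4 = 0, s13 = 1

s1 = I2 NOR I1 = 1 NOR 0 = 0
s2 = I3 OR I5 = 1 OR 0 = 1
s3 = I5 NOR s1 = 0 NOR 0 = 1
s4 = s2 NOR I0 = 1 NOR 0 = 0
s5 = s4 NOR I5 = 0 NOR 0 = 1
s6 = I4 NOR I5 = 1 NOR 0 = 0
s8 = s6 NOR I4 = 0 NOR 1 = 0
s12 = s5 NOR s3 = 1 NOR 1 = 0
s13 = s12 NOR s8 = 0 NOR 0 = 1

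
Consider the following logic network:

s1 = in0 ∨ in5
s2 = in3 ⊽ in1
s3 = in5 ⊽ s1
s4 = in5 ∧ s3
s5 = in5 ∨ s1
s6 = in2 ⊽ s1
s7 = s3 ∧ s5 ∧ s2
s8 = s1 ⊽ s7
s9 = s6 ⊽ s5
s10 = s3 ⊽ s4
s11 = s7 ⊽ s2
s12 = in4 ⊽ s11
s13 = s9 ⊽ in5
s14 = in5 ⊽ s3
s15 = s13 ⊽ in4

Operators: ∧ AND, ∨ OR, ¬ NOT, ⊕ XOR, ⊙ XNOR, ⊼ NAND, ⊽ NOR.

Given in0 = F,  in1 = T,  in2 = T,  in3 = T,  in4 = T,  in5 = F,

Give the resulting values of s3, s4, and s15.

s3 = T  s4 = F  s15 = F

s1 = in0 OR in5 = F OR F = F
s3 = in5 NOR s1 = F NOR F = T
s4 = in5 AND s3 = F AND T = F
s5 = in5 OR s1 = F OR F = F
s6 = in2 NOR s1 = T NOR F = F
s9 = s6 NOR s5 = F NOR F = T
s13 = s9 NOR in5 = T NOR F = F
s15 = s13 NOR in4 = F NOR T = F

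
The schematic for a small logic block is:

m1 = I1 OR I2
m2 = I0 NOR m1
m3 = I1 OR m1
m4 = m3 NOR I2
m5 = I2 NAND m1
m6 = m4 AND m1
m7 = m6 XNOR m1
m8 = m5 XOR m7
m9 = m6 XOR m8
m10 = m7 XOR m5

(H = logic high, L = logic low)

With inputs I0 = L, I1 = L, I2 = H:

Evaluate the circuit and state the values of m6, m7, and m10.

m6 = L; m7 = L; m10 = L

m1 = I1 OR I2 = L OR H = H
m3 = I1 OR m1 = L OR H = H
m4 = m3 NOR I2 = H NOR H = L
m5 = I2 NAND m1 = H NAND H = L
m6 = m4 AND m1 = L AND H = L
m7 = m6 XNOR m1 = L XNOR H = L
m10 = m7 XOR m5 = L XOR L = L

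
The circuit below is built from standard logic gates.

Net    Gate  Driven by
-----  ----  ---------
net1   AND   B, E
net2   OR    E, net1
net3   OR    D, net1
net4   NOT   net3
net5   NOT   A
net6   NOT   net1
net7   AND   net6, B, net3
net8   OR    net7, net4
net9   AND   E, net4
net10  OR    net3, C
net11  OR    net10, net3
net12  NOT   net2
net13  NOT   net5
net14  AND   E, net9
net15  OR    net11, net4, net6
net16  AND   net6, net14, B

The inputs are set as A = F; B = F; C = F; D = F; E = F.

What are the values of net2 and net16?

net1 = B AND E = F AND F = F
net2 = E OR net1 = F OR F = F
net3 = D OR net1 = F OR F = F
net4 = NOT net3 = NOT F = T
net6 = NOT net1 = NOT F = T
net9 = E AND net4 = F AND T = F
net14 = E AND net9 = F AND F = F
net16 = net6 AND net14 AND B = T AND F AND F = F

net2 = F; net16 = F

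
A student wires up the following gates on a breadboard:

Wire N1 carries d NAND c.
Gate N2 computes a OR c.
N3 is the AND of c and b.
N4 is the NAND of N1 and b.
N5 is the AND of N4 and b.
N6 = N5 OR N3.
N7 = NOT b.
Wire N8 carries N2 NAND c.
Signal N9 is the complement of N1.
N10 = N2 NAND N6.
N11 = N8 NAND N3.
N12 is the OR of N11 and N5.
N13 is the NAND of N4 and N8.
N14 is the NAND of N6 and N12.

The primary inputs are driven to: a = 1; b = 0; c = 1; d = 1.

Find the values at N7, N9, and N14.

N7 = 1; N9 = 1; N14 = 1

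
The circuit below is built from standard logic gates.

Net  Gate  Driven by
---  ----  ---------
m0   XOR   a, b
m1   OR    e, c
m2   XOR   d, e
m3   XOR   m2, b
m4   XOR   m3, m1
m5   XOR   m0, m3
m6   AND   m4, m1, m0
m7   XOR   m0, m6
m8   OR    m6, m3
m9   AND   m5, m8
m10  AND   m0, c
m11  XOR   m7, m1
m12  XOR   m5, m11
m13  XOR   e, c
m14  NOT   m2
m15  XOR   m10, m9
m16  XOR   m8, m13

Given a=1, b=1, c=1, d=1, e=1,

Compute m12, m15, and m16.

m12 = 0  m15 = 1  m16 = 1

m0 = a XOR b = 1 XOR 1 = 0
m1 = e OR c = 1 OR 1 = 1
m2 = d XOR e = 1 XOR 1 = 0
m3 = m2 XOR b = 0 XOR 1 = 1
m4 = m3 XOR m1 = 1 XOR 1 = 0
m5 = m0 XOR m3 = 0 XOR 1 = 1
m6 = m4 AND m1 AND m0 = 0 AND 1 AND 0 = 0
m7 = m0 XOR m6 = 0 XOR 0 = 0
m8 = m6 OR m3 = 0 OR 1 = 1
m9 = m5 AND m8 = 1 AND 1 = 1
m10 = m0 AND c = 0 AND 1 = 0
m11 = m7 XOR m1 = 0 XOR 1 = 1
m12 = m5 XOR m11 = 1 XOR 1 = 0
m13 = e XOR c = 1 XOR 1 = 0
m15 = m10 XOR m9 = 0 XOR 1 = 1
m16 = m8 XOR m13 = 1 XOR 0 = 1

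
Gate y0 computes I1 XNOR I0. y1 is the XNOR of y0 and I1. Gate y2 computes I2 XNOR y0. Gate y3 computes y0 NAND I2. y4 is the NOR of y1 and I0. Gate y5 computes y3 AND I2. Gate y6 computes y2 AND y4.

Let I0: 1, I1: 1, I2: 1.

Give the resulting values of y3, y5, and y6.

y3 = 0  y5 = 0  y6 = 0

y0 = I1 XNOR I0 = 1 XNOR 1 = 1
y1 = y0 XNOR I1 = 1 XNOR 1 = 1
y2 = I2 XNOR y0 = 1 XNOR 1 = 1
y3 = y0 NAND I2 = 1 NAND 1 = 0
y4 = y1 NOR I0 = 1 NOR 1 = 0
y5 = y3 AND I2 = 0 AND 1 = 0
y6 = y2 AND y4 = 1 AND 0 = 0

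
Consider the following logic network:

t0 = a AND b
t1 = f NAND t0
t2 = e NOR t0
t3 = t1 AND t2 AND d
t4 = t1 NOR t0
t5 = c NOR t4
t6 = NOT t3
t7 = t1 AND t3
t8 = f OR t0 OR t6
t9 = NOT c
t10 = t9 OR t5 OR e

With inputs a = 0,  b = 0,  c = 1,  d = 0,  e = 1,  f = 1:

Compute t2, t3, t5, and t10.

t2 = 0  t3 = 0  t5 = 0  t10 = 1

t0 = a AND b = 0 AND 0 = 0
t1 = f NAND t0 = 1 NAND 0 = 1
t2 = e NOR t0 = 1 NOR 0 = 0
t3 = t1 AND t2 AND d = 1 AND 0 AND 0 = 0
t4 = t1 NOR t0 = 1 NOR 0 = 0
t5 = c NOR t4 = 1 NOR 0 = 0
t9 = NOT c = NOT 1 = 0
t10 = t9 OR t5 OR e = 0 OR 0 OR 1 = 1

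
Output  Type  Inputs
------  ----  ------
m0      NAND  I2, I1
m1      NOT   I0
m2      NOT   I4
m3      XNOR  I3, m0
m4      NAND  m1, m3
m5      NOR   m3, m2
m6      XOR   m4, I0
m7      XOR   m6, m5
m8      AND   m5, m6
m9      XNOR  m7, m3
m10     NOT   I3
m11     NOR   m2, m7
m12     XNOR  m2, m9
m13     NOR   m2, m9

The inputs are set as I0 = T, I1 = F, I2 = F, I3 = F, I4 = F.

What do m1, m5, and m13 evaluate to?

m1 = F, m5 = F, m13 = F

m0 = I2 NAND I1 = F NAND F = T
m1 = NOT I0 = NOT T = F
m2 = NOT I4 = NOT F = T
m3 = I3 XNOR m0 = F XNOR T = F
m4 = m1 NAND m3 = F NAND F = T
m5 = m3 NOR m2 = F NOR T = F
m6 = m4 XOR I0 = T XOR T = F
m7 = m6 XOR m5 = F XOR F = F
m9 = m7 XNOR m3 = F XNOR F = T
m13 = m2 NOR m9 = T NOR T = F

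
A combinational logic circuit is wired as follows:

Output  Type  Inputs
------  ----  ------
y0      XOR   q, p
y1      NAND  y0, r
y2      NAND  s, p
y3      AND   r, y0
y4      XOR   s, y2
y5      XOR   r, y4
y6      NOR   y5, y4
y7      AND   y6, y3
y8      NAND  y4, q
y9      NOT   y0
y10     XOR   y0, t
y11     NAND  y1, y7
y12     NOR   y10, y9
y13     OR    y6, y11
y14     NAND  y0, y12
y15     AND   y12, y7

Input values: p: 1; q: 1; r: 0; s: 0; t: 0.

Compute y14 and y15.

y14 = 1, y15 = 0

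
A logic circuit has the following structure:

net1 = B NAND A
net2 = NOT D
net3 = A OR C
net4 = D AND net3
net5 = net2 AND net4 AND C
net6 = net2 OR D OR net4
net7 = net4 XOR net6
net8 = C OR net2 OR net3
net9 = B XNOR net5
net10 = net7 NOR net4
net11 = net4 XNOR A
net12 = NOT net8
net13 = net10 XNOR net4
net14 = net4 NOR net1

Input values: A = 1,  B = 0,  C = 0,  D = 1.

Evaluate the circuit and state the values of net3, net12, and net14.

net1 = B NAND A = 0 NAND 1 = 1
net2 = NOT D = NOT 1 = 0
net3 = A OR C = 1 OR 0 = 1
net4 = D AND net3 = 1 AND 1 = 1
net8 = C OR net2 OR net3 = 0 OR 0 OR 1 = 1
net12 = NOT net8 = NOT 1 = 0
net14 = net4 NOR net1 = 1 NOR 1 = 0

net3 = 1; net12 = 0; net14 = 0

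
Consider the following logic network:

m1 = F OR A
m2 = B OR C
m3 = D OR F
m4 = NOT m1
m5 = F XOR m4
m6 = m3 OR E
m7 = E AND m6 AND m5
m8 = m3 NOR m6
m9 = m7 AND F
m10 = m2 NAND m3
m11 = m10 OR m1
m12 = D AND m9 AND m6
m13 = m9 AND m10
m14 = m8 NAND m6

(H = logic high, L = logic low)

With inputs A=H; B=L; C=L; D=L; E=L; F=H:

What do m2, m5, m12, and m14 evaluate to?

m2 = L, m5 = H, m12 = L, m14 = H

m1 = F OR A = H OR H = H
m2 = B OR C = L OR L = L
m3 = D OR F = L OR H = H
m4 = NOT m1 = NOT H = L
m5 = F XOR m4 = H XOR L = H
m6 = m3 OR E = H OR L = H
m7 = E AND m6 AND m5 = L AND H AND H = L
m8 = m3 NOR m6 = H NOR H = L
m9 = m7 AND F = L AND H = L
m12 = D AND m9 AND m6 = L AND L AND H = L
m14 = m8 NAND m6 = L NAND H = H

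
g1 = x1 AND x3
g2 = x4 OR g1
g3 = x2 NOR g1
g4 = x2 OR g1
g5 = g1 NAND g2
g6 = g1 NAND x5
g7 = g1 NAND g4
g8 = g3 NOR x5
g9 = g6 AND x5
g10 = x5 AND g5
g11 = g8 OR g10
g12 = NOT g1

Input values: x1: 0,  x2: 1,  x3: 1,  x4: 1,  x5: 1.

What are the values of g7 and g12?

g7 = 1  g12 = 1

g1 = x1 AND x3 = 0 AND 1 = 0
g4 = x2 OR g1 = 1 OR 0 = 1
g7 = g1 NAND g4 = 0 NAND 1 = 1
g12 = NOT g1 = NOT 0 = 1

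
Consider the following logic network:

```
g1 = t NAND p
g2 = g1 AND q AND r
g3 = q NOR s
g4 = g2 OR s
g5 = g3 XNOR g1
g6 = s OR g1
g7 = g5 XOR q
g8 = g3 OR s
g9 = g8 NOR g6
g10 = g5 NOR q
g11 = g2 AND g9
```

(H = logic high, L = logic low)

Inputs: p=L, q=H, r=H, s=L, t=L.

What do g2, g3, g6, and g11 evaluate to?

g2 = H; g3 = L; g6 = H; g11 = L

g1 = t NAND p = L NAND L = H
g2 = g1 AND q AND r = H AND H AND H = H
g3 = q NOR s = H NOR L = L
g6 = s OR g1 = L OR H = H
g8 = g3 OR s = L OR L = L
g9 = g8 NOR g6 = L NOR H = L
g11 = g2 AND g9 = H AND L = L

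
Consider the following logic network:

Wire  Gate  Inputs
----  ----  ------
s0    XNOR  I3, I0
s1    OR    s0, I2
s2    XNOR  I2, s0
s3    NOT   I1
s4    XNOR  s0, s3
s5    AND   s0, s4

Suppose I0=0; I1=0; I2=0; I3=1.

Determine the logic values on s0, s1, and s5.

s0 = 0; s1 = 0; s5 = 0

s0 = I3 XNOR I0 = 1 XNOR 0 = 0
s1 = s0 OR I2 = 0 OR 0 = 0
s3 = NOT I1 = NOT 0 = 1
s4 = s0 XNOR s3 = 0 XNOR 1 = 0
s5 = s0 AND s4 = 0 AND 0 = 0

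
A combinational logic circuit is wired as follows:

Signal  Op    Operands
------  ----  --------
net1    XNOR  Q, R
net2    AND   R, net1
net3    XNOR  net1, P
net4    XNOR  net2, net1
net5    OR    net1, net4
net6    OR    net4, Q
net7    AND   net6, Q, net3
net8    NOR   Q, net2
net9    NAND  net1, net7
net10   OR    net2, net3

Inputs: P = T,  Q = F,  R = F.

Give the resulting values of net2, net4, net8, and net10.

net2 = F, net4 = F, net8 = T, net10 = T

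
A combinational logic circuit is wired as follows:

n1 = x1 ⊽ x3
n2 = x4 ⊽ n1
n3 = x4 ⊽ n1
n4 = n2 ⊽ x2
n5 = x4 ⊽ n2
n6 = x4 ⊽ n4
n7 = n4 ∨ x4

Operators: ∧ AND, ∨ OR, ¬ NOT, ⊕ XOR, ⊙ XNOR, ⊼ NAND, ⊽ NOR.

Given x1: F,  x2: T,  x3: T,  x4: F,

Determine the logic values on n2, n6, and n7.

n2 = T, n6 = T, n7 = F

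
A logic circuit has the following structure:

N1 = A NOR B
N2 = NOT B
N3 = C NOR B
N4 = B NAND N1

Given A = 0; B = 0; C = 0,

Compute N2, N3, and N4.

N2 = 1, N3 = 1, N4 = 1

N1 = A NOR B = 0 NOR 0 = 1
N2 = NOT B = NOT 0 = 1
N3 = C NOR B = 0 NOR 0 = 1
N4 = B NAND N1 = 0 NAND 1 = 1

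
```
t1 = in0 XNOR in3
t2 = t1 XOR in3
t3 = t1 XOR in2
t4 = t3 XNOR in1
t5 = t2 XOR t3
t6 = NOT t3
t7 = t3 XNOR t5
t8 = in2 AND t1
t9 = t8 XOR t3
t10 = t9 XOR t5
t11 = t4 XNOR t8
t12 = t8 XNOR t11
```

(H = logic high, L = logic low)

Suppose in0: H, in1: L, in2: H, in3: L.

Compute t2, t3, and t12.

t2 = L  t3 = H  t12 = L

t1 = in0 XNOR in3 = H XNOR L = L
t2 = t1 XOR in3 = L XOR L = L
t3 = t1 XOR in2 = L XOR H = H
t4 = t3 XNOR in1 = H XNOR L = L
t8 = in2 AND t1 = H AND L = L
t11 = t4 XNOR t8 = L XNOR L = H
t12 = t8 XNOR t11 = L XNOR H = L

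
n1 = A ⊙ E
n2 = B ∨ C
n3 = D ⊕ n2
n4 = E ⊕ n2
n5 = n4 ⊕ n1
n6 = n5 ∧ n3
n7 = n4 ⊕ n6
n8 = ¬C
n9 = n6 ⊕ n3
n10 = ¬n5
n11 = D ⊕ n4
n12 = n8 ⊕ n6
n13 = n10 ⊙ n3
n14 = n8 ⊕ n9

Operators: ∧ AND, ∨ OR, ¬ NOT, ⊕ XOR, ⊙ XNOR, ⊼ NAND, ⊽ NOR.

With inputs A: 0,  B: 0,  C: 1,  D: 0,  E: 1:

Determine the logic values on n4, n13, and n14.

n1 = A XNOR E = 0 XNOR 1 = 0
n2 = B OR C = 0 OR 1 = 1
n3 = D XOR n2 = 0 XOR 1 = 1
n4 = E XOR n2 = 1 XOR 1 = 0
n5 = n4 XOR n1 = 0 XOR 0 = 0
n6 = n5 AND n3 = 0 AND 1 = 0
n8 = NOT C = NOT 1 = 0
n9 = n6 XOR n3 = 0 XOR 1 = 1
n10 = NOT n5 = NOT 0 = 1
n13 = n10 XNOR n3 = 1 XNOR 1 = 1
n14 = n8 XOR n9 = 0 XOR 1 = 1

n4 = 0; n13 = 1; n14 = 1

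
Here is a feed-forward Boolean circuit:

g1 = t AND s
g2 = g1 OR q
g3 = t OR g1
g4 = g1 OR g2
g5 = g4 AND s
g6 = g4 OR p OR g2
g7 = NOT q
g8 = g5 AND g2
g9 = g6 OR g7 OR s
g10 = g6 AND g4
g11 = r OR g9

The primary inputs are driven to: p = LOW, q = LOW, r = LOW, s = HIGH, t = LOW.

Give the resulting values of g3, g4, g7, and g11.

g3 = LOW  g4 = LOW  g7 = HIGH  g11 = HIGH

g1 = t AND s = LOW AND HIGH = LOW
g2 = g1 OR q = LOW OR LOW = LOW
g3 = t OR g1 = LOW OR LOW = LOW
g4 = g1 OR g2 = LOW OR LOW = LOW
g6 = g4 OR p OR g2 = LOW OR LOW OR LOW = LOW
g7 = NOT q = NOT LOW = HIGH
g9 = g6 OR g7 OR s = LOW OR HIGH OR HIGH = HIGH
g11 = r OR g9 = LOW OR HIGH = HIGH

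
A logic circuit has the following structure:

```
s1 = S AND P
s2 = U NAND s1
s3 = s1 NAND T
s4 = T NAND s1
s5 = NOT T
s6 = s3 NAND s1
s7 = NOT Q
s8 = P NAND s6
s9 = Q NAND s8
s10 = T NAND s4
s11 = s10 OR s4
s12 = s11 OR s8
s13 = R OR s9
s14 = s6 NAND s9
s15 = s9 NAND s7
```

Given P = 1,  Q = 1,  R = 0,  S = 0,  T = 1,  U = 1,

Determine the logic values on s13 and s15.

s13 = 1; s15 = 1

s1 = S AND P = 0 AND 1 = 0
s3 = s1 NAND T = 0 NAND 1 = 1
s6 = s3 NAND s1 = 1 NAND 0 = 1
s7 = NOT Q = NOT 1 = 0
s8 = P NAND s6 = 1 NAND 1 = 0
s9 = Q NAND s8 = 1 NAND 0 = 1
s13 = R OR s9 = 0 OR 1 = 1
s15 = s9 NAND s7 = 1 NAND 0 = 1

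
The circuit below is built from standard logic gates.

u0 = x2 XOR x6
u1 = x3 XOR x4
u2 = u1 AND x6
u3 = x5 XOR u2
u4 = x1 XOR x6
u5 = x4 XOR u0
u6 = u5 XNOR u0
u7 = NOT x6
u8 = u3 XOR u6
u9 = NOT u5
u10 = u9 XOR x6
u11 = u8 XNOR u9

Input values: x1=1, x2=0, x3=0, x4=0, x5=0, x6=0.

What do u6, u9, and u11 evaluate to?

u6 = 1  u9 = 1  u11 = 1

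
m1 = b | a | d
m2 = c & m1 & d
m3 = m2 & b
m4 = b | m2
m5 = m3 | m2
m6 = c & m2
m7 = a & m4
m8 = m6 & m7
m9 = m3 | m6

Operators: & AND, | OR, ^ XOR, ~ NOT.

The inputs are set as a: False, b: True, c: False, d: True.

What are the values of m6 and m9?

m1 = b OR a OR d = True OR False OR True = True
m2 = c AND m1 AND d = False AND True AND True = False
m3 = m2 AND b = False AND True = False
m6 = c AND m2 = False AND False = False
m9 = m3 OR m6 = False OR False = False

m6 = False  m9 = False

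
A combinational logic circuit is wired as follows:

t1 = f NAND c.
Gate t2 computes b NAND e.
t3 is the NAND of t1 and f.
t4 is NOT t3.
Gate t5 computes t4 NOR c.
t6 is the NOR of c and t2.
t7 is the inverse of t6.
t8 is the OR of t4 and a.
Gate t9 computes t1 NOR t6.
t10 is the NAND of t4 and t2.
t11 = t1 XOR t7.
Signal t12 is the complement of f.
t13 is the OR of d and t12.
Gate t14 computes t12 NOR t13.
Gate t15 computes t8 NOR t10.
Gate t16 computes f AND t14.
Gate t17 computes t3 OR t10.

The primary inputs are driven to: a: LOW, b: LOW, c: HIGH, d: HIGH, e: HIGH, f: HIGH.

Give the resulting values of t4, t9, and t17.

t4 = LOW, t9 = HIGH, t17 = HIGH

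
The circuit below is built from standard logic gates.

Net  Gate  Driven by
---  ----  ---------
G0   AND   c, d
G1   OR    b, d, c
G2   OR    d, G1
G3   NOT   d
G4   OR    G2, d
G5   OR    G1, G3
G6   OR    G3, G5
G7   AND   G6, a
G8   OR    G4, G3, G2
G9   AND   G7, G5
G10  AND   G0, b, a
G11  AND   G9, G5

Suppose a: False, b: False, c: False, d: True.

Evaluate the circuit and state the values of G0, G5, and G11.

G0 = False  G5 = True  G11 = False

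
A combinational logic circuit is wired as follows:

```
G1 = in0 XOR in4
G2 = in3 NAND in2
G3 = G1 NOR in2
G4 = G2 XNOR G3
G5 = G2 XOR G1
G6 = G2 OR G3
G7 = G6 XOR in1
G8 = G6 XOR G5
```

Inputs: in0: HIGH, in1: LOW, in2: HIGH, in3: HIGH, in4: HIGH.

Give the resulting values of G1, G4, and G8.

G1 = LOW, G4 = HIGH, G8 = LOW

G1 = in0 XOR in4 = HIGH XOR HIGH = LOW
G2 = in3 NAND in2 = HIGH NAND HIGH = LOW
G3 = G1 NOR in2 = LOW NOR HIGH = LOW
G4 = G2 XNOR G3 = LOW XNOR LOW = HIGH
G5 = G2 XOR G1 = LOW XOR LOW = LOW
G6 = G2 OR G3 = LOW OR LOW = LOW
G8 = G6 XOR G5 = LOW XOR LOW = LOW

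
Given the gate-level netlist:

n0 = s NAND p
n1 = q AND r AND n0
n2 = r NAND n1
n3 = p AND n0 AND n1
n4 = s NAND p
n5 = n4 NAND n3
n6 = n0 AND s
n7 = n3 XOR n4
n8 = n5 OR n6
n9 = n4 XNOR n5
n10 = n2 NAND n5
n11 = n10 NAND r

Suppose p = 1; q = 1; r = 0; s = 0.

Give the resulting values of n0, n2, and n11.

n0 = 1  n2 = 1  n11 = 1

n0 = s NAND p = 0 NAND 1 = 1
n1 = q AND r AND n0 = 1 AND 0 AND 1 = 0
n2 = r NAND n1 = 0 NAND 0 = 1
n3 = p AND n0 AND n1 = 1 AND 1 AND 0 = 0
n4 = s NAND p = 0 NAND 1 = 1
n5 = n4 NAND n3 = 1 NAND 0 = 1
n10 = n2 NAND n5 = 1 NAND 1 = 0
n11 = n10 NAND r = 0 NAND 0 = 1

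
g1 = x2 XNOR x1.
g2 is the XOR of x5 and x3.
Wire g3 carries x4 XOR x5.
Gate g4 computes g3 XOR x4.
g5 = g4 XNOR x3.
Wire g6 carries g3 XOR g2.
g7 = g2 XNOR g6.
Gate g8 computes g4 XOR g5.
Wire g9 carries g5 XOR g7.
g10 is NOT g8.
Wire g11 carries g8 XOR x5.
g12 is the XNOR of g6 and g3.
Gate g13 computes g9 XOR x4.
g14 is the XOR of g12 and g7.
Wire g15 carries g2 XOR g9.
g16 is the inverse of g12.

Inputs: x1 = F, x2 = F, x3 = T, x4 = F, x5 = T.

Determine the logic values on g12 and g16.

g12 = T, g16 = F

g2 = x5 XOR x3 = T XOR T = F
g3 = x4 XOR x5 = F XOR T = T
g6 = g3 XOR g2 = T XOR F = T
g12 = g6 XNOR g3 = T XNOR T = T
g16 = NOT g12 = NOT T = F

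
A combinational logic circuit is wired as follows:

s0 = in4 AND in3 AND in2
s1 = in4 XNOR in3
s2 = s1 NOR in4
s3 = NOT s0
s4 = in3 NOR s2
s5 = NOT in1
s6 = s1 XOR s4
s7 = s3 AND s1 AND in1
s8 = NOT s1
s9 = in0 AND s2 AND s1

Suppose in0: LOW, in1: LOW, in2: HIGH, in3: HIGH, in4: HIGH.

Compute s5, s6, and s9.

s5 = HIGH  s6 = HIGH  s9 = LOW

s1 = in4 XNOR in3 = HIGH XNOR HIGH = HIGH
s2 = s1 NOR in4 = HIGH NOR HIGH = LOW
s4 = in3 NOR s2 = HIGH NOR LOW = LOW
s5 = NOT in1 = NOT LOW = HIGH
s6 = s1 XOR s4 = HIGH XOR LOW = HIGH
s9 = in0 AND s2 AND s1 = LOW AND LOW AND HIGH = LOW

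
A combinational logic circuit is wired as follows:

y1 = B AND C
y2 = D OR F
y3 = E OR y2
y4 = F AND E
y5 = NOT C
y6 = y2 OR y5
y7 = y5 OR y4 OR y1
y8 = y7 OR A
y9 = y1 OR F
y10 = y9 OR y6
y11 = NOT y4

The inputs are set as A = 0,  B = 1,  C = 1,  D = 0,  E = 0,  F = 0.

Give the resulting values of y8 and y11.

y8 = 1, y11 = 1

y1 = B AND C = 1 AND 1 = 1
y4 = F AND E = 0 AND 0 = 0
y5 = NOT C = NOT 1 = 0
y7 = y5 OR y4 OR y1 = 0 OR 0 OR 1 = 1
y8 = y7 OR A = 1 OR 0 = 1
y11 = NOT y4 = NOT 0 = 1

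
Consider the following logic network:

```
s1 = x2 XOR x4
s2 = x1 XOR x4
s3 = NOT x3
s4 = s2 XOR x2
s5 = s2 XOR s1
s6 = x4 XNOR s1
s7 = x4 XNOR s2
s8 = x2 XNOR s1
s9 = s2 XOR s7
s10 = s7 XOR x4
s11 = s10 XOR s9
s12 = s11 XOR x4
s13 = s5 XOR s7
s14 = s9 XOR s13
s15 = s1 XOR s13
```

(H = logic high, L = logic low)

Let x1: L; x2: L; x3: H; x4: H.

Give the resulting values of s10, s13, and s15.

s10 = L  s13 = H  s15 = L

s1 = x2 XOR x4 = L XOR H = H
s2 = x1 XOR x4 = L XOR H = H
s5 = s2 XOR s1 = H XOR H = L
s7 = x4 XNOR s2 = H XNOR H = H
s10 = s7 XOR x4 = H XOR H = L
s13 = s5 XOR s7 = L XOR H = H
s15 = s1 XOR s13 = H XOR H = L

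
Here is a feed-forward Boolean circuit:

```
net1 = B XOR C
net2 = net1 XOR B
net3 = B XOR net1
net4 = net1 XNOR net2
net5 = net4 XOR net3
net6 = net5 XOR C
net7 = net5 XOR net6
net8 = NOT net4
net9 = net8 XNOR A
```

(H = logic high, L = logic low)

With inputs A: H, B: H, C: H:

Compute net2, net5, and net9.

net1 = B XOR C = H XOR H = L
net2 = net1 XOR B = L XOR H = H
net3 = B XOR net1 = H XOR L = H
net4 = net1 XNOR net2 = L XNOR H = L
net5 = net4 XOR net3 = L XOR H = H
net8 = NOT net4 = NOT L = H
net9 = net8 XNOR A = H XNOR H = H

net2 = H, net5 = H, net9 = H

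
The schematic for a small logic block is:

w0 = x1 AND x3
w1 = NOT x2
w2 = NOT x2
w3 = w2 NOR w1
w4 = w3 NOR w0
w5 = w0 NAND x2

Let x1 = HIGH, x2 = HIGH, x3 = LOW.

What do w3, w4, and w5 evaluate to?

w3 = HIGH, w4 = LOW, w5 = HIGH

w0 = x1 AND x3 = HIGH AND LOW = LOW
w1 = NOT x2 = NOT HIGH = LOW
w2 = NOT x2 = NOT HIGH = LOW
w3 = w2 NOR w1 = LOW NOR LOW = HIGH
w4 = w3 NOR w0 = HIGH NOR LOW = LOW
w5 = w0 NAND x2 = LOW NAND HIGH = HIGH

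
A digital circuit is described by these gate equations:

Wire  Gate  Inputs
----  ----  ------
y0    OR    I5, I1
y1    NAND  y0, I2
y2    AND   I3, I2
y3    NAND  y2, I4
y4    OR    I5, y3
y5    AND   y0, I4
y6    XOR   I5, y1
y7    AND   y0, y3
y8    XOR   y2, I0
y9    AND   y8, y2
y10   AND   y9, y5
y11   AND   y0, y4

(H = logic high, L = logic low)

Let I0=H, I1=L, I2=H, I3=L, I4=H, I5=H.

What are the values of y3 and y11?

y0 = I5 OR I1 = H OR L = H
y2 = I3 AND I2 = L AND H = L
y3 = y2 NAND I4 = L NAND H = H
y4 = I5 OR y3 = H OR H = H
y11 = y0 AND y4 = H AND H = H

y3 = H, y11 = H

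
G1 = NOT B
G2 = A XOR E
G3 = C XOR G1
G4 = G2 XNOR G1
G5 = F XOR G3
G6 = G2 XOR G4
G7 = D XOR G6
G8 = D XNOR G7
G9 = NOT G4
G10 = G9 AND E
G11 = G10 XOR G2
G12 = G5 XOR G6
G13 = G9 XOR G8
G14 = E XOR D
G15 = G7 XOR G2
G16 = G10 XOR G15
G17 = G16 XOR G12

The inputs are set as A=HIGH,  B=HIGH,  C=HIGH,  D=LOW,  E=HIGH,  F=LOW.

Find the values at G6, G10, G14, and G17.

G6 = HIGH, G10 = LOW, G14 = HIGH, G17 = HIGH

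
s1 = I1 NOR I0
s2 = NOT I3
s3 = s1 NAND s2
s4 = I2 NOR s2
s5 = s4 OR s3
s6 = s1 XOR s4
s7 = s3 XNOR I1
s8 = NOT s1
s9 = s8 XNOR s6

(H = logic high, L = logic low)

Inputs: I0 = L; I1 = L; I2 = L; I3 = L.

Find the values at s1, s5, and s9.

s1 = H, s5 = L, s9 = L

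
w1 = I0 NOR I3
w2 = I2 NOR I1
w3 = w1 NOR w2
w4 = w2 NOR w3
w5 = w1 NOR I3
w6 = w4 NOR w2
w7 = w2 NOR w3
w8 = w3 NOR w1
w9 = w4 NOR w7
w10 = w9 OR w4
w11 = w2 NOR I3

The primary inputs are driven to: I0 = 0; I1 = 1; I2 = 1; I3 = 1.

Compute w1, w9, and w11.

w1 = I0 NOR I3 = 0 NOR 1 = 0
w2 = I2 NOR I1 = 1 NOR 1 = 0
w3 = w1 NOR w2 = 0 NOR 0 = 1
w4 = w2 NOR w3 = 0 NOR 1 = 0
w7 = w2 NOR w3 = 0 NOR 1 = 0
w9 = w4 NOR w7 = 0 NOR 0 = 1
w11 = w2 NOR I3 = 0 NOR 1 = 0

w1 = 0  w9 = 1  w11 = 0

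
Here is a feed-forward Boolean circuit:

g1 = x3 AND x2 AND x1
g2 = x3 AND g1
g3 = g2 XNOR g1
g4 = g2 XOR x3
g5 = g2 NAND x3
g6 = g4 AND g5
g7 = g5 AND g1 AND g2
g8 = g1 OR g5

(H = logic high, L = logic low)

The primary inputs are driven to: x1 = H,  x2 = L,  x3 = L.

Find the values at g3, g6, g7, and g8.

g3 = H, g6 = L, g7 = L, g8 = H

g1 = x3 AND x2 AND x1 = L AND L AND H = L
g2 = x3 AND g1 = L AND L = L
g3 = g2 XNOR g1 = L XNOR L = H
g4 = g2 XOR x3 = L XOR L = L
g5 = g2 NAND x3 = L NAND L = H
g6 = g4 AND g5 = L AND H = L
g7 = g5 AND g1 AND g2 = H AND L AND L = L
g8 = g1 OR g5 = L OR H = H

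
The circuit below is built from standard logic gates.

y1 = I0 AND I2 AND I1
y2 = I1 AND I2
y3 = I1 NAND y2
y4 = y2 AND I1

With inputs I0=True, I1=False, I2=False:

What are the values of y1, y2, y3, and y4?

y1 = False; y2 = False; y3 = True; y4 = False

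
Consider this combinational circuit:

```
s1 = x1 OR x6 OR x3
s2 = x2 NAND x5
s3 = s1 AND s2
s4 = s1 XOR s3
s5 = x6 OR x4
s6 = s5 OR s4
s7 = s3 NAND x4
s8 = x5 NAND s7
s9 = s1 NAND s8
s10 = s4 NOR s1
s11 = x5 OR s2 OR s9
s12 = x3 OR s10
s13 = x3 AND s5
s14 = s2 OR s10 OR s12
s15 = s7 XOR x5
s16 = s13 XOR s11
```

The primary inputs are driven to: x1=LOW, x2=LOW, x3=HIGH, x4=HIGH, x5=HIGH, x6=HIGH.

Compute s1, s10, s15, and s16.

s1 = x1 OR x6 OR x3 = LOW OR HIGH OR HIGH = HIGH
s2 = x2 NAND x5 = LOW NAND HIGH = HIGH
s3 = s1 AND s2 = HIGH AND HIGH = HIGH
s4 = s1 XOR s3 = HIGH XOR HIGH = LOW
s5 = x6 OR x4 = HIGH OR HIGH = HIGH
s7 = s3 NAND x4 = HIGH NAND HIGH = LOW
s8 = x5 NAND s7 = HIGH NAND LOW = HIGH
s9 = s1 NAND s8 = HIGH NAND HIGH = LOW
s10 = s4 NOR s1 = LOW NOR HIGH = LOW
s11 = x5 OR s2 OR s9 = HIGH OR HIGH OR LOW = HIGH
s13 = x3 AND s5 = HIGH AND HIGH = HIGH
s15 = s7 XOR x5 = LOW XOR HIGH = HIGH
s16 = s13 XOR s11 = HIGH XOR HIGH = LOW

s1 = HIGH; s10 = LOW; s15 = HIGH; s16 = LOW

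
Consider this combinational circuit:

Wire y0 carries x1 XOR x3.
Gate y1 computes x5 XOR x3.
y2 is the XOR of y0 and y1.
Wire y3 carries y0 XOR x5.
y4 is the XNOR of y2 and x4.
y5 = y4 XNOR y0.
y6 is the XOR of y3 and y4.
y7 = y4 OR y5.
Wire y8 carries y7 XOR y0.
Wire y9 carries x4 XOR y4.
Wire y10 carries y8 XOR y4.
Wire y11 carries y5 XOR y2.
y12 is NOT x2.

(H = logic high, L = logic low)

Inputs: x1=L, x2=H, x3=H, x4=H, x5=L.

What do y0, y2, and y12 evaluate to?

y0 = x1 XOR x3 = L XOR H = H
y1 = x5 XOR x3 = L XOR H = H
y2 = y0 XOR y1 = H XOR H = L
y12 = NOT x2 = NOT H = L

y0 = H  y2 = L  y12 = L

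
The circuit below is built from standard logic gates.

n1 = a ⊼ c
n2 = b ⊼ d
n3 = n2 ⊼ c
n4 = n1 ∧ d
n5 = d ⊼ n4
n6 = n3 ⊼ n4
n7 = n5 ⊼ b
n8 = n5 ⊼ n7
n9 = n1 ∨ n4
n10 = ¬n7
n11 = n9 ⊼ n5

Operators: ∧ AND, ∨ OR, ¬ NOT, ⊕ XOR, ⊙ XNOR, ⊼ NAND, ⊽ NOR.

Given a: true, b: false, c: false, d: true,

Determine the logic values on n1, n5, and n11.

n1 = a NAND c = true NAND false = true
n4 = n1 AND d = true AND true = true
n5 = d NAND n4 = true NAND true = false
n9 = n1 OR n4 = true OR true = true
n11 = n9 NAND n5 = true NAND false = true

n1 = true; n5 = false; n11 = true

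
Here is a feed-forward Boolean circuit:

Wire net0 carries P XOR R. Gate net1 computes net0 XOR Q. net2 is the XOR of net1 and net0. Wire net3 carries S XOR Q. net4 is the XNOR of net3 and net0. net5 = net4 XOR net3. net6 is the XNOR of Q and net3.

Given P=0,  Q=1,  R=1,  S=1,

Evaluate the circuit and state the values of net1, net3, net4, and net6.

net1 = 0  net3 = 0  net4 = 0  net6 = 0

net0 = P XOR R = 0 XOR 1 = 1
net1 = net0 XOR Q = 1 XOR 1 = 0
net3 = S XOR Q = 1 XOR 1 = 0
net4 = net3 XNOR net0 = 0 XNOR 1 = 0
net6 = Q XNOR net3 = 1 XNOR 0 = 0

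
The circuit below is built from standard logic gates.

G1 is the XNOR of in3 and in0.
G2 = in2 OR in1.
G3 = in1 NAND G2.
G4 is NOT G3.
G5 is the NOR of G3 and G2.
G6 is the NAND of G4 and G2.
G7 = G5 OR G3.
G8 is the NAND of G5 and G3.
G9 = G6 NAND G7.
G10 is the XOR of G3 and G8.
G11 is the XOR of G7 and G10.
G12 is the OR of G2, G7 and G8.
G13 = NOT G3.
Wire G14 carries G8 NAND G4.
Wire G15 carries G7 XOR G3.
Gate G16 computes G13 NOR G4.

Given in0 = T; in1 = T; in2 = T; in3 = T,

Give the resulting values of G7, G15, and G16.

G2 = in2 OR in1 = T OR T = T
G3 = in1 NAND G2 = T NAND T = F
G4 = NOT G3 = NOT F = T
G5 = G3 NOR G2 = F NOR T = F
G7 = G5 OR G3 = F OR F = F
G13 = NOT G3 = NOT F = T
G15 = G7 XOR G3 = F XOR F = F
G16 = G13 NOR G4 = T NOR T = F

G7 = F, G15 = F, G16 = F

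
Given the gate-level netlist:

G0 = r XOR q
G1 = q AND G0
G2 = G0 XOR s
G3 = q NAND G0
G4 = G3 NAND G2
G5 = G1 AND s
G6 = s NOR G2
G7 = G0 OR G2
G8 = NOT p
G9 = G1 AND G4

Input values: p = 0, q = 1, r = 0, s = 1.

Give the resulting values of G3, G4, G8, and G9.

G3 = 0, G4 = 1, G8 = 1, G9 = 1

G0 = r XOR q = 0 XOR 1 = 1
G1 = q AND G0 = 1 AND 1 = 1
G2 = G0 XOR s = 1 XOR 1 = 0
G3 = q NAND G0 = 1 NAND 1 = 0
G4 = G3 NAND G2 = 0 NAND 0 = 1
G8 = NOT p = NOT 0 = 1
G9 = G1 AND G4 = 1 AND 1 = 1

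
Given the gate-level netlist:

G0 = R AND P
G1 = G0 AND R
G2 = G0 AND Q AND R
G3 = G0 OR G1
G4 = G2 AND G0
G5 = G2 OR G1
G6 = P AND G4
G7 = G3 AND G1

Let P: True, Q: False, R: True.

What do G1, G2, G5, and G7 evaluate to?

G0 = R AND P = True AND True = True
G1 = G0 AND R = True AND True = True
G2 = G0 AND Q AND R = True AND False AND True = False
G3 = G0 OR G1 = True OR True = True
G5 = G2 OR G1 = False OR True = True
G7 = G3 AND G1 = True AND True = True

G1 = True; G2 = False; G5 = True; G7 = True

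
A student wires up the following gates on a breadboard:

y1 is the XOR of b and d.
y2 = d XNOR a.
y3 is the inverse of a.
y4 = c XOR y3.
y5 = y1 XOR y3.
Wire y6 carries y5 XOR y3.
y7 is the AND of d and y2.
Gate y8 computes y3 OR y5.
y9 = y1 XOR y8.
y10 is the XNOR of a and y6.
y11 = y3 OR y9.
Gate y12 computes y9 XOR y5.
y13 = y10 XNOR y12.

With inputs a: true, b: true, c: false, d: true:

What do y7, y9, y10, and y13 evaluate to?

y7 = true, y9 = false, y10 = false, y13 = true

y1 = b XOR d = true XOR true = false
y2 = d XNOR a = true XNOR true = true
y3 = NOT a = NOT true = false
y5 = y1 XOR y3 = false XOR false = false
y6 = y5 XOR y3 = false XOR false = false
y7 = d AND y2 = true AND true = true
y8 = y3 OR y5 = false OR false = false
y9 = y1 XOR y8 = false XOR false = false
y10 = a XNOR y6 = true XNOR false = false
y12 = y9 XOR y5 = false XOR false = false
y13 = y10 XNOR y12 = false XNOR false = true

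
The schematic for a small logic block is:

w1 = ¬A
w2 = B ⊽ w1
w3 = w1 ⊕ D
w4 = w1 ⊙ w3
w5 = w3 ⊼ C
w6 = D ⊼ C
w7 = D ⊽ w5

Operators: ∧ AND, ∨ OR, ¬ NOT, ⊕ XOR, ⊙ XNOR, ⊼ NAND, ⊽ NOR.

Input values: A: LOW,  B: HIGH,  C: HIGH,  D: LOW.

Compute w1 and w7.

w1 = NOT A = NOT LOW = HIGH
w3 = w1 XOR D = HIGH XOR LOW = HIGH
w5 = w3 NAND C = HIGH NAND HIGH = LOW
w7 = D NOR w5 = LOW NOR LOW = HIGH

w1 = HIGH, w7 = HIGH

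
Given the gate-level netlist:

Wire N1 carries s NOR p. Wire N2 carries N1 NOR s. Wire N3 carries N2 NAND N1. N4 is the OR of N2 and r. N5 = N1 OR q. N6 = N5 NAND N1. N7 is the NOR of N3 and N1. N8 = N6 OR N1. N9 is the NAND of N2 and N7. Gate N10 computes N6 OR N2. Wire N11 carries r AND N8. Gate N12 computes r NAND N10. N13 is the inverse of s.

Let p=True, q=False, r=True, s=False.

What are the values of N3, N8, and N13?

N1 = s NOR p = False NOR True = False
N2 = N1 NOR s = False NOR False = True
N3 = N2 NAND N1 = True NAND False = True
N5 = N1 OR q = False OR False = False
N6 = N5 NAND N1 = False NAND False = True
N8 = N6 OR N1 = True OR False = True
N13 = NOT s = NOT False = True

N3 = True, N8 = True, N13 = True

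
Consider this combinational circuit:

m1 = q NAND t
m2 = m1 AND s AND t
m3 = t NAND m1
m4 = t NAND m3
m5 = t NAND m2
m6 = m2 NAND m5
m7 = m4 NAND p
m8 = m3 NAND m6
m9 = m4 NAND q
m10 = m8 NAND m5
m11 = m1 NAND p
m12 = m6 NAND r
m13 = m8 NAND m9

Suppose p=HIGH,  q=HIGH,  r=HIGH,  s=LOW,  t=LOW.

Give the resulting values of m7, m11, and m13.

m1 = q NAND t = HIGH NAND LOW = HIGH
m2 = m1 AND s AND t = HIGH AND LOW AND LOW = LOW
m3 = t NAND m1 = LOW NAND HIGH = HIGH
m4 = t NAND m3 = LOW NAND HIGH = HIGH
m5 = t NAND m2 = LOW NAND LOW = HIGH
m6 = m2 NAND m5 = LOW NAND HIGH = HIGH
m7 = m4 NAND p = HIGH NAND HIGH = LOW
m8 = m3 NAND m6 = HIGH NAND HIGH = LOW
m9 = m4 NAND q = HIGH NAND HIGH = LOW
m11 = m1 NAND p = HIGH NAND HIGH = LOW
m13 = m8 NAND m9 = LOW NAND LOW = HIGH

m7 = LOW; m11 = LOW; m13 = HIGH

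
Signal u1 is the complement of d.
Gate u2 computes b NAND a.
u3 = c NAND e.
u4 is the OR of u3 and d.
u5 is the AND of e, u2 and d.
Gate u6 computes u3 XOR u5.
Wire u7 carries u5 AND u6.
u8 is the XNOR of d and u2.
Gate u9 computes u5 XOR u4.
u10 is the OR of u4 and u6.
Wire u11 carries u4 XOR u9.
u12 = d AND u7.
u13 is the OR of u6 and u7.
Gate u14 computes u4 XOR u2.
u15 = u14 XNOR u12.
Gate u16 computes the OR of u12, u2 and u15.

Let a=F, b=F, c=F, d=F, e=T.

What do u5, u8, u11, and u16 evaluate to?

u5 = F, u8 = F, u11 = F, u16 = T

u2 = b NAND a = F NAND F = T
u3 = c NAND e = F NAND T = T
u4 = u3 OR d = T OR F = T
u5 = e AND u2 AND d = T AND T AND F = F
u6 = u3 XOR u5 = T XOR F = T
u7 = u5 AND u6 = F AND T = F
u8 = d XNOR u2 = F XNOR T = F
u9 = u5 XOR u4 = F XOR T = T
u11 = u4 XOR u9 = T XOR T = F
u12 = d AND u7 = F AND F = F
u14 = u4 XOR u2 = T XOR T = F
u15 = u14 XNOR u12 = F XNOR F = T
u16 = u12 OR u2 OR u15 = F OR T OR T = T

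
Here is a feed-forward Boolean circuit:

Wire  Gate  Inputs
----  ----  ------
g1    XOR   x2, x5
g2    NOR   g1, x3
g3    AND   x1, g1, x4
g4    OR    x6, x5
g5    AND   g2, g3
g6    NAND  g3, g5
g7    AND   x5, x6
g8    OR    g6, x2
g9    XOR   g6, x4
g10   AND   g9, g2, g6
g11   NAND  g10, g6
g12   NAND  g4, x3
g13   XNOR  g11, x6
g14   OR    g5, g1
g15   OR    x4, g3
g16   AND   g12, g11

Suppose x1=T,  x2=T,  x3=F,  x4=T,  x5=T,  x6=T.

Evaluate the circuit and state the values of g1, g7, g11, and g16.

g1 = x2 XOR x5 = T XOR T = F
g2 = g1 NOR x3 = F NOR F = T
g3 = x1 AND g1 AND x4 = T AND F AND T = F
g4 = x6 OR x5 = T OR T = T
g5 = g2 AND g3 = T AND F = F
g6 = g3 NAND g5 = F NAND F = T
g7 = x5 AND x6 = T AND T = T
g9 = g6 XOR x4 = T XOR T = F
g10 = g9 AND g2 AND g6 = F AND T AND T = F
g11 = g10 NAND g6 = F NAND T = T
g12 = g4 NAND x3 = T NAND F = T
g16 = g12 AND g11 = T AND T = T

g1 = F  g7 = T  g11 = T  g16 = T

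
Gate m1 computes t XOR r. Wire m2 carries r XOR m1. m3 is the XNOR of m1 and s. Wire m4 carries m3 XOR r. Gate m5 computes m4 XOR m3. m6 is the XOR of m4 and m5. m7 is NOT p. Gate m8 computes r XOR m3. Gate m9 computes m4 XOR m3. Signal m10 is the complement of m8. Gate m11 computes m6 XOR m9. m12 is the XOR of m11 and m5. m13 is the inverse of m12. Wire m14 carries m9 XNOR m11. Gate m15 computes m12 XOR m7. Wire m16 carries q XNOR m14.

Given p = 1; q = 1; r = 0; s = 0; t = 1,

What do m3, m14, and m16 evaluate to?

m1 = t XOR r = 1 XOR 0 = 1
m3 = m1 XNOR s = 1 XNOR 0 = 0
m4 = m3 XOR r = 0 XOR 0 = 0
m5 = m4 XOR m3 = 0 XOR 0 = 0
m6 = m4 XOR m5 = 0 XOR 0 = 0
m9 = m4 XOR m3 = 0 XOR 0 = 0
m11 = m6 XOR m9 = 0 XOR 0 = 0
m14 = m9 XNOR m11 = 0 XNOR 0 = 1
m16 = q XNOR m14 = 1 XNOR 1 = 1

m3 = 0, m14 = 1, m16 = 1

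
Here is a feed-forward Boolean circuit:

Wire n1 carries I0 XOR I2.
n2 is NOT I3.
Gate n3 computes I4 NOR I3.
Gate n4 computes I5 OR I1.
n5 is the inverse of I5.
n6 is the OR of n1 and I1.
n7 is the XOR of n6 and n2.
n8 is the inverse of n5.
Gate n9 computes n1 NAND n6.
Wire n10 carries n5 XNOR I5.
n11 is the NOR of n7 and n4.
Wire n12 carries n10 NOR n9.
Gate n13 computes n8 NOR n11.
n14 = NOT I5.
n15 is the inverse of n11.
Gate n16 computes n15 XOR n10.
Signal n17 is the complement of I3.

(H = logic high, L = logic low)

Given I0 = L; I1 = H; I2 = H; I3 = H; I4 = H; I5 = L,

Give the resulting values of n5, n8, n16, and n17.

n1 = I0 XOR I2 = L XOR H = H
n2 = NOT I3 = NOT H = L
n4 = I5 OR I1 = L OR H = H
n5 = NOT I5 = NOT L = H
n6 = n1 OR I1 = H OR H = H
n7 = n6 XOR n2 = H XOR L = H
n8 = NOT n5 = NOT H = L
n10 = n5 XNOR I5 = H XNOR L = L
n11 = n7 NOR n4 = H NOR H = L
n15 = NOT n11 = NOT L = H
n16 = n15 XOR n10 = H XOR L = H
n17 = NOT I3 = NOT H = L

n5 = H; n8 = L; n16 = H; n17 = L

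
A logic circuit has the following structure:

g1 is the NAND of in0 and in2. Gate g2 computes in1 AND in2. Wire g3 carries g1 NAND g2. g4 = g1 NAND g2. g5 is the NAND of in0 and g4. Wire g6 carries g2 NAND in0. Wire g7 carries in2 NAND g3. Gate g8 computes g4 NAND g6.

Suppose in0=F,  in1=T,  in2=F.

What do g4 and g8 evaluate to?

g1 = in0 NAND in2 = F NAND F = T
g2 = in1 AND in2 = T AND F = F
g4 = g1 NAND g2 = T NAND F = T
g6 = g2 NAND in0 = F NAND F = T
g8 = g4 NAND g6 = T NAND T = F

g4 = T, g8 = F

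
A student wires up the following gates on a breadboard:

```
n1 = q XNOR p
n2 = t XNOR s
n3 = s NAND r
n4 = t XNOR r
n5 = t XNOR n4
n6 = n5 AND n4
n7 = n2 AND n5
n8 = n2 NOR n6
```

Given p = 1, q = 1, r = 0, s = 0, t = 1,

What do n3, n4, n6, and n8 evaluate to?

n3 = 1, n4 = 0, n6 = 0, n8 = 1

n2 = t XNOR s = 1 XNOR 0 = 0
n3 = s NAND r = 0 NAND 0 = 1
n4 = t XNOR r = 1 XNOR 0 = 0
n5 = t XNOR n4 = 1 XNOR 0 = 0
n6 = n5 AND n4 = 0 AND 0 = 0
n8 = n2 NOR n6 = 0 NOR 0 = 1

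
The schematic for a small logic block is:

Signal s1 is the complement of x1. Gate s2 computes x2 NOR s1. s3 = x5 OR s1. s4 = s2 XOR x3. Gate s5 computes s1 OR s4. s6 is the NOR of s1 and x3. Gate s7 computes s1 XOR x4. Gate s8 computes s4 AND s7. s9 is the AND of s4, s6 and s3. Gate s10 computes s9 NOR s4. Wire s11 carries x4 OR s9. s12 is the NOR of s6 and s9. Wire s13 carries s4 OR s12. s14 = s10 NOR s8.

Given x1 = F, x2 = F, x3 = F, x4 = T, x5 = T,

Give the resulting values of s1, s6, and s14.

s1 = T, s6 = F, s14 = F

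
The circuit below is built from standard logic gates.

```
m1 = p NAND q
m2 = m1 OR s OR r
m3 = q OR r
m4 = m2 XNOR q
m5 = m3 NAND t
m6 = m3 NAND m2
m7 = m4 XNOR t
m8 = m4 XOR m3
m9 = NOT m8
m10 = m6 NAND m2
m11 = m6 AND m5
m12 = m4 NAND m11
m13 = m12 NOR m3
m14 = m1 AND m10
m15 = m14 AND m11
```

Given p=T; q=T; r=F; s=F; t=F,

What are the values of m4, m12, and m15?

m1 = p NAND q = T NAND T = F
m2 = m1 OR s OR r = F OR F OR F = F
m3 = q OR r = T OR F = T
m4 = m2 XNOR q = F XNOR T = F
m5 = m3 NAND t = T NAND F = T
m6 = m3 NAND m2 = T NAND F = T
m10 = m6 NAND m2 = T NAND F = T
m11 = m6 AND m5 = T AND T = T
m12 = m4 NAND m11 = F NAND T = T
m14 = m1 AND m10 = F AND T = F
m15 = m14 AND m11 = F AND T = F

m4 = F, m12 = T, m15 = F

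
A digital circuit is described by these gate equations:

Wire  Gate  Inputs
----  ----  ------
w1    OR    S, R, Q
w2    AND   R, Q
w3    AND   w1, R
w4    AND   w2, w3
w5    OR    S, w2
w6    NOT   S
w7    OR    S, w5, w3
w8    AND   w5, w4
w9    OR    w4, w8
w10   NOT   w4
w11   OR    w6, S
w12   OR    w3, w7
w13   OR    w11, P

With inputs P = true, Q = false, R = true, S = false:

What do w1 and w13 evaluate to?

w1 = true, w13 = true

w1 = S OR R OR Q = false OR true OR false = true
w6 = NOT S = NOT false = true
w11 = w6 OR S = true OR false = true
w13 = w11 OR P = true OR true = true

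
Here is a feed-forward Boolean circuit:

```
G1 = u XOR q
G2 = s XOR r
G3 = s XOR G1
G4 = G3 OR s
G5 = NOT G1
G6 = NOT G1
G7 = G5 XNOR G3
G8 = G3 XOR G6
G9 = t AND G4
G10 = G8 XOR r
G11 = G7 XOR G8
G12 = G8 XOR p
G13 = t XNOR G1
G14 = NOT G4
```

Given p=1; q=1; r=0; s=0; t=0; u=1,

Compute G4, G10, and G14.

G1 = u XOR q = 1 XOR 1 = 0
G3 = s XOR G1 = 0 XOR 0 = 0
G4 = G3 OR s = 0 OR 0 = 0
G6 = NOT G1 = NOT 0 = 1
G8 = G3 XOR G6 = 0 XOR 1 = 1
G10 = G8 XOR r = 1 XOR 0 = 1
G14 = NOT G4 = NOT 0 = 1

G4 = 0, G10 = 1, G14 = 1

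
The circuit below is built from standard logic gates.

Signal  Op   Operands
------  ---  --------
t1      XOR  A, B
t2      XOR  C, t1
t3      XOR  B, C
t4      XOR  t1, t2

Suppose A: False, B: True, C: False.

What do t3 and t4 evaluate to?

t3 = True; t4 = False

t1 = A XOR B = False XOR True = True
t2 = C XOR t1 = False XOR True = True
t3 = B XOR C = True XOR False = True
t4 = t1 XOR t2 = True XOR True = False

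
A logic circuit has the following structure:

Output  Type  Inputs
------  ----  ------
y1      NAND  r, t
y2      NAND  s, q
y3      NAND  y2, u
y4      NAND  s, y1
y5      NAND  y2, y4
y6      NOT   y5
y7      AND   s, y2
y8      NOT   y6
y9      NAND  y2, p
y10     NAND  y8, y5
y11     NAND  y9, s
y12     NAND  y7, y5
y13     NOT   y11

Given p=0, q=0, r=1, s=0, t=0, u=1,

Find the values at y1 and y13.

y1 = 1  y13 = 0

y1 = r NAND t = 1 NAND 0 = 1
y2 = s NAND q = 0 NAND 0 = 1
y9 = y2 NAND p = 1 NAND 0 = 1
y11 = y9 NAND s = 1 NAND 0 = 1
y13 = NOT y11 = NOT 1 = 0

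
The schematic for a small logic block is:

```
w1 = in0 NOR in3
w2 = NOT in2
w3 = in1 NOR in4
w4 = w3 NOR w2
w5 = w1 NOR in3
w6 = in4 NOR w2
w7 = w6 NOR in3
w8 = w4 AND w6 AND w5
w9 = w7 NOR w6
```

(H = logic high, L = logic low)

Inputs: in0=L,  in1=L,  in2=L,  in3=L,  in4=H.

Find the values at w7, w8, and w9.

w7 = H, w8 = L, w9 = L

w1 = in0 NOR in3 = L NOR L = H
w2 = NOT in2 = NOT L = H
w3 = in1 NOR in4 = L NOR H = L
w4 = w3 NOR w2 = L NOR H = L
w5 = w1 NOR in3 = H NOR L = L
w6 = in4 NOR w2 = H NOR H = L
w7 = w6 NOR in3 = L NOR L = H
w8 = w4 AND w6 AND w5 = L AND L AND L = L
w9 = w7 NOR w6 = H NOR L = L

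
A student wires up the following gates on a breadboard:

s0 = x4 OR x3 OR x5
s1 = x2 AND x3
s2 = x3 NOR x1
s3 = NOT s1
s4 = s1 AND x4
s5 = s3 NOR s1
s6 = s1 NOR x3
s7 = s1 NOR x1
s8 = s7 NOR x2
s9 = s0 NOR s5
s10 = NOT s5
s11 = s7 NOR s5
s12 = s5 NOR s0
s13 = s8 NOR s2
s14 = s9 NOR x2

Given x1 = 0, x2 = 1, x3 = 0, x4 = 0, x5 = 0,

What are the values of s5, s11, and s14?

s5 = 0; s11 = 0; s14 = 0

s0 = x4 OR x3 OR x5 = 0 OR 0 OR 0 = 0
s1 = x2 AND x3 = 1 AND 0 = 0
s3 = NOT s1 = NOT 0 = 1
s5 = s3 NOR s1 = 1 NOR 0 = 0
s7 = s1 NOR x1 = 0 NOR 0 = 1
s9 = s0 NOR s5 = 0 NOR 0 = 1
s11 = s7 NOR s5 = 1 NOR 0 = 0
s14 = s9 NOR x2 = 1 NOR 1 = 0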